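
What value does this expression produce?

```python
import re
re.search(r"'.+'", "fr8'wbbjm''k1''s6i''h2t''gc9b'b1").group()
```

The match spans [3:30] → "'wbbjm''k1''s6i''h2t''gc9b'".

"'wbbjm''k1''s6i''h2t''gc9b'"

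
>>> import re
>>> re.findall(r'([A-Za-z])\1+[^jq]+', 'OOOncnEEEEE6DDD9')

['O']

`\1` has to match the exact text group 1 already captured.
Matches: at [0:16] match 'OOOncnEEEEE6DDD9', group 1 = 'O'.
Because there's exactly one group, `findall` drops the full match and keeps group 1 from the one hit.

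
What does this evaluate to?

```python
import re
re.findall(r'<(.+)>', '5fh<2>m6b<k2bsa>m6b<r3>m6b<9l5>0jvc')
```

['2>m6b<k2bsa>m6b<r3>m6b<9l5']

`findall` collects group 1 from the one match (1 total).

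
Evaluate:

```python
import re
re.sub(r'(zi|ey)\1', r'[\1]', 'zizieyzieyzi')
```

The backreference `\1` re-matches whatever the first group consumed, character for character.
The replacement refers to a captured group, so each match is rewritten using its own captured text.

'[zi]eyzieyzi'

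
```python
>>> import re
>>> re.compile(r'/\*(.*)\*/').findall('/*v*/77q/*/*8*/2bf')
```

['v*/77q/*/*8']

Scanning left to right: at [0:15] match '/*v*/77q/*/*8*/', group 1 = 'v*/77q/*/*8'.
With a single group, `findall` returns only what that group captured — 1 item.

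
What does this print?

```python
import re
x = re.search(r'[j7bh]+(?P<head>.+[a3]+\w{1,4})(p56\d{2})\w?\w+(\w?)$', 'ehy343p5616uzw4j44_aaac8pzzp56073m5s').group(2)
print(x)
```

This matches one or more of one of [j7bh]; then one or more of any character, then one or more of one of [a3], then 1 to 4 of a word character (captured as 'head'); then the literal 'p56', then exactly 2 of a digit (captured); then optionally a word character, then one or more of a word character; then optionally a word character (captured); then anchored at the end.
`re.search` tries every starting position until one works.
The match spans [1:36] → 'hy343p5616uzw4j44_aaac8pzzp56073m5s'.
Captured: group 1 = 'y343', group 2 = 'p5616', group 3 = ''.

p5616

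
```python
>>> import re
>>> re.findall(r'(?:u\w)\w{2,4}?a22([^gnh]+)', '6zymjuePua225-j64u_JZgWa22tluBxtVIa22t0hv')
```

`findall` collects group 1 from each match (2 total).

['5-j64u_JZ', 't0']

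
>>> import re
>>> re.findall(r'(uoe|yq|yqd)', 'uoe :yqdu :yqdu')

Alternation tries branches left to right and keeps the first one that lets the overall match succeed at that position.
Matches: at [0:3] match 'uoe', group 1 = 'uoe'; at [5:7] match 'yq', group 1 = 'yq'; at [11:13] match 'yq', group 1 = 'yq'.
With a single group, `findall` returns only what that group captured — 3 items.

['uoe', 'yq', 'yq']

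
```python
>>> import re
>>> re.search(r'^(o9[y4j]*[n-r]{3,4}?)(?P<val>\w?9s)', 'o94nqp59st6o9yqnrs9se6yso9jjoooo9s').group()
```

Pattern: anchored at the start of the string; then the literal 'o9', then zero or more of one of [y4j], then 3 to 4 of a character in [n-r] (lazy) (captured); then optionally a word character, then the literal '9s' (captured as 'val').
Unlike `match`, `search` isn't anchored — it looks for the pattern anywhere in the string.
The match spans [0:9] → 'o94nqp59s'.
Captured: group 1 = 'o94nqp', group 2 = '59s'.

'o94nqp59s'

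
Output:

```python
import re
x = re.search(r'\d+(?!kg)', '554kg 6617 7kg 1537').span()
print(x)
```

A negative assertion filters positions out without eating any characters.
`search` walks the string left to right and returns the first match it finds.
The match spans [0:2] → '55'.

(0, 2)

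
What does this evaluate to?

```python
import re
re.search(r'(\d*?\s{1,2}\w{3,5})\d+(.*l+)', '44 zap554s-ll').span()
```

(0, 13)

The match spans [0:13] → '44 zap554s-ll'.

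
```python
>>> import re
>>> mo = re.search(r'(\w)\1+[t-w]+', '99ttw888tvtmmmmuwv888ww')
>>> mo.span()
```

A backreference is literal: `\1` must see the identical characters the first group matched.
The match spans [0:5] → '99ttw'.

(0, 5)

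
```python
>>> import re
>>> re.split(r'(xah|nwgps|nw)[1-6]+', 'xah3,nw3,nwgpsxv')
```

['', 'xah', ',', 'nw', ',nwgpsxv']

`re.split` interleaves the captured-group text with the surrounding fragments.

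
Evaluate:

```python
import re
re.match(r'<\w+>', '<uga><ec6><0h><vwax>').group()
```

'<uga>'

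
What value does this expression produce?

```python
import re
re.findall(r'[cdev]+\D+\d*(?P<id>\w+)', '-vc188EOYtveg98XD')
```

The pattern matches one or more of one of [cdev], then one or more of a non-digit; then zero or more of a digit; then one or more of a word character (captured as 'id').
Walking the string: at [1:17] match 'vc188EOYtveg98XD', group 1 = 'EOYtveg98XD'.
With a single group, `findall` returns only what that group captured — 1 item.

['EOYtveg98XD']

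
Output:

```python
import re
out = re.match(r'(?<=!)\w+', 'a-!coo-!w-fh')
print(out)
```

None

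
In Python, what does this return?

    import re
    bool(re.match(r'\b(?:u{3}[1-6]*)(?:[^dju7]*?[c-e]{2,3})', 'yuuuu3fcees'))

False

Pattern: a word boundary (`\b`, zero-width); then exactly 3 of a literal 'u', then zero or more of a character in [1-6] (non-capturing group); then zero or more of any character except [dju7] (lazy), then 2 to 3 of a character in [c-e] (non-capturing group).
`re.match` only tries the pattern at the start of the string.
Here the pattern fails at index 0, so the call returns None, and `bool(None)` is False.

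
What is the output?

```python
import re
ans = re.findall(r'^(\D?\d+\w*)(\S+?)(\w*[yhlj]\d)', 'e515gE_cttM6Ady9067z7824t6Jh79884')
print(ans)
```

[('e515gE_cttM6Ady9067z7824t6', 'J', 'h7')]

Pattern: anchored at the start of the string; then optionally a non-digit, then one or more of a digit, then zero or more of a word character (captured); then one or more of a non-whitespace character (lazy) (captured); then zero or more of a word character, then one of [yhlj], then a digit (captured).
Matches: at [0:29] match 'e515gE_cttM6Ady9067z7824t6Jh7', groups = ('e515gE_cttM6Ady9067z7824t6', 'J', 'h7').
3 groups means the one result is a tuple of 3 captured strings — 1 here.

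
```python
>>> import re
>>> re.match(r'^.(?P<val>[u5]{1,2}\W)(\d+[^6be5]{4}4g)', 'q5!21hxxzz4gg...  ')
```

Pattern: anchored at the start of the string; then any character; then 1 to 2 of one of [u5], then a non-word character (captured as 'val'); then one or more of a digit, then exactly 4 of any character except [6be5], then the literal '4g' (captured).
`re.match` only tries the pattern at the start of the string.
Here the pattern fails at index 0, so the call returns None.

None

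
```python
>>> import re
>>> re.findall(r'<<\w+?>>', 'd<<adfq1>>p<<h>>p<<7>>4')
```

['<<adfq1>>', '<<h>>', '<<7>>']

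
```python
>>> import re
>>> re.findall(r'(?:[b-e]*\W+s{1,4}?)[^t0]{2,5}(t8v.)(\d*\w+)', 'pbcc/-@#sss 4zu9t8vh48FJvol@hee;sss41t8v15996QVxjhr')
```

[('t8vh', '48FJvol'), ('t8v1', '5996QVxjhr')]

Pattern: zero or more of a character in [b-e], then one or more of a non-word character, then 1 to 4 of the literal 's' (lazy) (non-capturing group); then 2 to 5 of any character except [t0]; then the literal 't8v', then any character (captured); then zero or more of a digit, then one or more of a word character (captured).
Walking the string: at [1:27] match 'bcc/-@#sss 4zu9t8vh48FJvol', groups = ('t8vh', '48FJvol'); at [29:51] match 'ee;sss41t8v15996QVxjhr', groups = ('t8v1', '5996QVxjhr').
2 groups means each result is a tuple of 2 captured strings — 2 here.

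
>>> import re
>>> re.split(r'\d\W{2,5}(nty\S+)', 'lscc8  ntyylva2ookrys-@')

['lscc', 'ntyylva2ookrys-@', '']

This matches a digit, then 2 to 5 of a non-word character; then the literal 'nty', then one or more of a non-whitespace character (captured).
Matches to split on: at [4:23] → '8  ntyylva2ookrys-@'.
With a capturing group present, the delimiter's captured portion is kept in the result list.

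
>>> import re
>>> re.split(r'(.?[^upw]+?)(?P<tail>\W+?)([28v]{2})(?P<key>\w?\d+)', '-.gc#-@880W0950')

Pattern: optionally any character, then one or more of any character except [upw] (lazy) (captured); then one or more of a non-word character (lazy) (captured as 'tail'); then exactly 2 of one of [28v] (captured); then optionally a word character, then one or more of a digit (captured as 'key').
Because the quantifier is non-greedy, it stops expanding at the earliest point where the rest of the pattern can succeed.
Matches to split on: at [0:10] → '-.gc#-@880'.
With a capturing group present, the delimiter's captured portion is kept in the result list.

['', '-.gc', '#-@', '88', '0', 'W0950']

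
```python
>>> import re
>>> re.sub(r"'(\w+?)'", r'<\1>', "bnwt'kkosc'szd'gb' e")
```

'bnwt<kkosc>szd<gb> e'

The replacement refers to a captured group, so each match is rewritten using its own captured text.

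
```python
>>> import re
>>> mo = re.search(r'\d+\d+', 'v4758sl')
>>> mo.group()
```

'4758'

The match spans [1:5] → '4758'.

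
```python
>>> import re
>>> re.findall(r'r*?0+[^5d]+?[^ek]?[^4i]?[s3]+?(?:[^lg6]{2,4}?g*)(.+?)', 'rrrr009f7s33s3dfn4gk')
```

['s']

Because the quantifier is non-greedy, it stops expanding at the earliest point where the rest of the pattern can succeed.
`findall` collects group 1 from the one match (1 total).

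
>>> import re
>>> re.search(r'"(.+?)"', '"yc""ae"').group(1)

'yc'

Lazy quantifiers expand one character at a time until the remainder of the pattern can match.
`re.search` tries every starting position until one works.
The match spans [0:4] → '"yc"'.
Captured: group 1 = 'yc'.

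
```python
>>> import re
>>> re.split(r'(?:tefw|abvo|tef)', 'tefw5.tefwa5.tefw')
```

Alternation isn't longest-match — the leftmost alternative that fits at this position is chosen.
Matches to split on: at [0:4] → 'tefw'; at [6:10] → 'tefw'; at [13:17] → 'tefw'.
Each match becomes a cut point; 4 segments remain.

['', '5.', 'a5.', '']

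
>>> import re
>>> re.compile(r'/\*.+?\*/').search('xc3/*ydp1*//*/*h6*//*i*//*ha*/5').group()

'/*ydp1*/'

A `+?`/`*?`/`{m,n}?` starts at its minimum and grows only as far as needed for what follows to match.
`re.search` scans for the first position where the pattern succeeds.
The match spans [3:11] → '/*ydp1*/'.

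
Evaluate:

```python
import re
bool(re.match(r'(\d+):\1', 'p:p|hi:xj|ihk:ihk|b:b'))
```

False

`re.match` only tries the pattern at the start of the string.
Here the pattern fails at index 0, so the call returns None, and `bool(None)` is False.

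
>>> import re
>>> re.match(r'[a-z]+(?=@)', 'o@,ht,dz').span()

The lookaround is zero-width — it requires the adjacent text to match without consuming it, so the asserted text isn't part of the match.
`re.match` only tries the pattern at the start of the string.
The match spans [0:1] → 'o'.

(0, 1)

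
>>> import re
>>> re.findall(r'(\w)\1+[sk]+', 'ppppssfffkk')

['p', 'f']

After group 1 captures some text, `\1` only succeeds where that same text appears again.
Walking the string: at [0:6] match 'ppppss', group 1 = 'p'; at [6:11] match 'fffkk', group 1 = 'f'.
`findall` collects group 1 from each match (2 total).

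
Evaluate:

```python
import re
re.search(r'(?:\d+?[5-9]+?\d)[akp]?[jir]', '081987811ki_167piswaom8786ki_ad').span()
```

(12, 17)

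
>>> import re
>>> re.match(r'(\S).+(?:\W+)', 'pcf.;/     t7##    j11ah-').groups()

The pattern matches a non-whitespace character (captured); then one or more of any character; then one or more of a non-word character (non-capturing group).
`re.match` won't scan ahead — the pattern has to work from the very first character.
The match spans [0:25] → 'pcf.;/     t7##    j11ah-'.
Captured: group 1 = 'p'.

('p',)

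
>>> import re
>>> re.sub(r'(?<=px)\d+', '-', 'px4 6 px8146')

'px- 6 px-'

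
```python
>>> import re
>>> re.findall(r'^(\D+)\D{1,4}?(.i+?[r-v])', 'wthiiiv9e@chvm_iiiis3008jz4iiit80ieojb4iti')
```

[('wth', 'iiv')]

Pattern: anchored at the start of the string; then one or more of a non-digit (captured); then 1 to 4 of a non-digit (lazy); then any character, then one or more of the literal 'i' (lazy), then a character in [r-v] (captured).
Multiple groups make `findall` return tuples — one 2-tuple for the one match.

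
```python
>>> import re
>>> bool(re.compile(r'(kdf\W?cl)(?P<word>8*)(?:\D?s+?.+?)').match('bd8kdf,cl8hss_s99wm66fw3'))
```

False

`re.match` won't scan ahead — the pattern has to work from the very first character.
Here the string doesn't start with a match, so the call returns None, and `bool(None)` is False.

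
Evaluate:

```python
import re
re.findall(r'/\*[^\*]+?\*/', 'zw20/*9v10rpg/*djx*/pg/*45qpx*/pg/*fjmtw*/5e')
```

`findall` yields the raw match text (3 of them) because the pattern has no groups.

['/*djx*/', '/*45qpx*/', '/*fjmtw*/']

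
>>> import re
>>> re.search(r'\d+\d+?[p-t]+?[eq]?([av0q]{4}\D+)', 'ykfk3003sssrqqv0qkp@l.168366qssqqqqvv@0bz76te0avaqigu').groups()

('qv0qkp@l.',)

This matches one or more of a digit, then one or more of a digit (lazy); then one or more of a character in [p-t] (lazy), then optionally one of [eq]; then exactly 4 of one of [av0q], then one or more of a non-digit (captured).
Unlike `match`, `search` isn't anchored — it looks for the pattern anywhere in the string.
The match spans [4:22] → '3003sssrqqv0qkp@l.'.
Captured: group 1 = 'qv0qkp@l.'.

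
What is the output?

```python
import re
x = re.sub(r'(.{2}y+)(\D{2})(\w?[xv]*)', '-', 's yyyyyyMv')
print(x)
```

The pattern matches exactly 2 of any character, then one or more of the literal 'y' (captured); then exactly 2 of a non-digit (captured); then optionally a word character, then zero or more of one of [xv] (captured).
`sub` substitutes '-' at each match site.

-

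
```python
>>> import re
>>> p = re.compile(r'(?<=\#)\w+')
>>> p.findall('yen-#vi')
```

['vi']

The `(?=…)`/`(?<=…)` assertion just peeks at neighbouring text; it doesn't advance the match position.
Scanning left to right: at [5:7] → 'vi'.
`findall` yields the raw match text (1 of them) because the pattern has no groups.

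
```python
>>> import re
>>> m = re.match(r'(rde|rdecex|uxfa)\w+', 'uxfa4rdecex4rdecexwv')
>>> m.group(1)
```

`match` is anchored at position 0; if the pattern doesn't fit there, it returns None.
The match spans [0:20] → 'uxfa4rdecex4rdecexwv'.
Captured: group 1 = 'uxfa'.

'uxfa'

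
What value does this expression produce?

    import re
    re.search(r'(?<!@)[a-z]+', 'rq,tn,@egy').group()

The negative lookaround is zero-width — it rules out positions where the adjacent text would match, without consuming anything.
`re.search` scans for the first position where the pattern succeeds.
The match spans [0:2] → 'rq'.

'rq'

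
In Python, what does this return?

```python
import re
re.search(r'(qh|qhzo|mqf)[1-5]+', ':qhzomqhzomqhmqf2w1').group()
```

The match spans [13:17] → 'mqf2'.

'mqf2'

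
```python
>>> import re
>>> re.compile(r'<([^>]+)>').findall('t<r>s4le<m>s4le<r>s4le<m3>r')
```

['r', 'm', 'r', 'm3']

Scanning left to right: at [1:4] match '<r>', group 1 = 'r'; at [8:11] match '<m>', group 1 = 'm'; at [15:18] match '<r>', group 1 = 'r'; at [22:26] match '<m3>', group 1 = 'm3'.
Because there's exactly one group, `findall` drops the full match and keeps group 1 from each hit.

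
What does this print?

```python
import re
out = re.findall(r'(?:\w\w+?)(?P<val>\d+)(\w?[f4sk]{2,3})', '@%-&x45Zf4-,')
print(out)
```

[('5', 'Zf4')]

The pattern matches a word character, then one or more of a word character (lazy) (non-capturing group); then one or more of a digit (captured as 'val'); then optionally a word character, then 2 to 3 of one of [f4sk] (captured).
Matches: at [4:10] match 'x45Zf4', groups = ('5', 'Zf4').
`findall` packs the 2 group values into a tuple for every match.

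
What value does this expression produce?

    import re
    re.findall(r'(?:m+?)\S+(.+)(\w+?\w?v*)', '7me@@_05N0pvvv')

[('v', 'v')]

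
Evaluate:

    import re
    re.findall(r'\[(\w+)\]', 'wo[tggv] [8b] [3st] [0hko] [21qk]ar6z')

`findall` collects group 1 from each match (5 total).

['tggv', '8b', '3st', '0hko', '21qk']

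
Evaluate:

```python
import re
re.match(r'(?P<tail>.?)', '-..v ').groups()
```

The pattern matches optionally any character (captured as 'tail').
`re.match` won't scan ahead — the pattern has to work from the very first character.
The match spans [0:1] → '-'.
Captured: group 1 = '-'.

('-',)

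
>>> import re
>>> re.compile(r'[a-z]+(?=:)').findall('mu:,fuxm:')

The `(?=…)`/`(?<=…)` assertion just peeks at neighbouring text; it doesn't advance the match position.
Matches: at [0:2] → 'mu'; at [4:8] → 'fuxm'.
With no groups in the pattern, `findall` gives back each whole match — 2 here.

['mu', 'fuxm']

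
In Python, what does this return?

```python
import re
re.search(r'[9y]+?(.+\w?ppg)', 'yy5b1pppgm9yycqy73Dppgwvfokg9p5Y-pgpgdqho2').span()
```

The match spans [0:22] → 'yy5b1pppgm9yycqy73Dppg'.

(0, 22)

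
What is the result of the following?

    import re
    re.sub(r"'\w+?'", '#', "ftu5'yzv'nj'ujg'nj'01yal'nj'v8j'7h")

'ftu5#nj#nj#nj#7h'

Every occurrence is swapped for '#'.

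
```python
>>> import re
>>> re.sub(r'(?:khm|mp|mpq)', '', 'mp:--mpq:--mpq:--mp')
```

':--q:--q:--'

The regex engine tests alternatives in the order written; an earlier branch that matches wins even if a later one would match more.
Matches: at [0:2] → 'mp'; at [5:7] → 'mp'; at [11:13] → 'mp'; at [17:19] → 'mp'.
Each match is replaced by ''.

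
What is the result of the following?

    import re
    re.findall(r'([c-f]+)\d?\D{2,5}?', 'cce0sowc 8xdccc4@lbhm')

['cce', 'dccc']

The pattern matches one or more of a character in [c-f] (captured); then optionally a digit, then 2 to 5 of a non-digit (lazy).
Matches: at [0:6] match 'cce0so', group 1 = 'cce'; at [11:18] match 'dccc4@l', group 1 = 'dccc'.
`findall` collects group 1 from each match (2 total).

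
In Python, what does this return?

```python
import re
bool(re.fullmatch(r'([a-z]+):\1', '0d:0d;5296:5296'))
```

`\1` has to match the exact text group 1 already captured.
`fullmatch` succeeds only if the pattern covers the string from start to end.
Here the pattern can't cover the whole string, so the call returns None, and `bool(None)` is False.

False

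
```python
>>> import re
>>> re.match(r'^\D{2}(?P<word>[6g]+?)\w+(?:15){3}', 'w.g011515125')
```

`re.match` only tries the pattern at the start of the string.
Here the string doesn't start with a match, so the call returns None.

None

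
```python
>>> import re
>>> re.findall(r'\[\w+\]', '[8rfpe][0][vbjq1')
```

['[8rfpe]', '[0]']

Matches: at [0:7] → '[8rfpe]'; at [7:10] → '[0]'.
`findall` yields the raw match text (2 of them) because the pattern has no groups.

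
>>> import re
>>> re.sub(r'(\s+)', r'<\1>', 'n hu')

Pattern: one or more of whitespace (captured).
Matches: at [1:2] → ' '.
Each match is replaced using the text its own group 1 captured.

'n< >hu'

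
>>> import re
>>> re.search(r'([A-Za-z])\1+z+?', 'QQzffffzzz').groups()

After group 1 captures some text, `\1` only succeeds where that same text appears again.
`re.search` tries every starting position until one works.
The match spans [0:3] → 'QQz'.
Captured: group 1 = 'Q'.

('Q',)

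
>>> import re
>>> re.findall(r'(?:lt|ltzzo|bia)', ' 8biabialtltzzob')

The regex engine tests alternatives in the order written; an earlier branch that matches wins even if a later one would match more.
No capturing groups, so `findall` returns the 4 full match strings.

['bia', 'bia', 'lt', 'lt']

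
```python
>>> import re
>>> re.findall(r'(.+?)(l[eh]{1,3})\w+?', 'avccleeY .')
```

[('avcc', 'lee')]

2 groups means the one result is a tuple of 2 captured strings — 1 here.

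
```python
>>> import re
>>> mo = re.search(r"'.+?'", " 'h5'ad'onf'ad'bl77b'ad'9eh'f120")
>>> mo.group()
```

The match spans [1:5] → "'h5'".

"'h5'"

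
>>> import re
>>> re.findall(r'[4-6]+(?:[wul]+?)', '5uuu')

['5u']

The pattern matches one or more of a character in [4-6]; then one or more of one of [wul] (lazy) (non-capturing group).
Because the quantifier is non-greedy, it stops expanding at the earliest point where the rest of the pattern can succeed.
Scanning left to right: at [0:2] → '5u'.
With no groups in the pattern, `findall` gives back each whole match — 1 here.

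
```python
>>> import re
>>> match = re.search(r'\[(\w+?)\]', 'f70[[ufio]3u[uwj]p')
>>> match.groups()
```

('ufio',)

The match spans [4:10] → '[ufio]'.
Captured: group 1 = 'ufio'.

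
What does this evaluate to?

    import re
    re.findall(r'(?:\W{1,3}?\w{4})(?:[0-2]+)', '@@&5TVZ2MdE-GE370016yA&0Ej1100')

This matches 1 to 3 of a non-word character (lazy), then exactly 4 of a word character (non-capturing group); then one or more of a character in [0-2] (non-capturing group).
`findall` yields the raw match text (3 of them) because the pattern has no groups.

['@@&5TVZ2', '-GE37001', '&0Ej1100']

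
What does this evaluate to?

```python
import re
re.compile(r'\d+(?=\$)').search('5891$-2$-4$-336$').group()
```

'5891'

The lookaround is zero-width — it requires the adjacent text to match without consuming it, so the asserted text isn't part of the match.
The match spans [0:4] → '5891'.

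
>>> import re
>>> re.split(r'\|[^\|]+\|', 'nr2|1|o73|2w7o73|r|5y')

Matches to split on: at [3:6] → '|1|'; at [9:17] → '|2w7o73|'.
Each match becomes a cut point; 3 segments remain.

['nr2', 'o73', 'r|5y']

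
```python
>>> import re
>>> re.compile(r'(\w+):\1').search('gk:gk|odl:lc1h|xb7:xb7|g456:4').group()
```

'gk:gk'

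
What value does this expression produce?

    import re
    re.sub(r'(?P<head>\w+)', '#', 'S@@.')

'#@@.'

This matches one or more of a word character (captured as 'head').
Matches: at [0:1] → 'S'.
Every occurrence is swapped for '#'.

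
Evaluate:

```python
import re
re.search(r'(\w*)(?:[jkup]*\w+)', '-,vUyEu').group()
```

'vUyEu'

Pattern: zero or more of a word character (captured); then zero or more of one of [jkup], then one or more of a word character (non-capturing group).
`re.search` tries every starting position until one works.
The match spans [2:7] → 'vUyEu'.
Captured: group 1 = 'vUyE'.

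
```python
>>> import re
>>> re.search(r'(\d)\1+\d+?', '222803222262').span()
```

(0, 4)

A backreference is literal: `\1` must see the identical characters the first group matched.
Unlike `match`, `search` isn't anchored — it looks for the pattern anywhere in the string.
The match spans [0:4] → '2228'.
Captured: group 1 = '2'.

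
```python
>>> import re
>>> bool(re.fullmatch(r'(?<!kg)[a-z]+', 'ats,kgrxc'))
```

False

`(?!…)`/`(?<!…)` only lets a position through if the neighbouring text does NOT match; no characters are consumed.
`re.fullmatch` requires the pattern to consume the entire string.
Here there's no way to consume every character, so the call returns None, and `bool(None)` is False.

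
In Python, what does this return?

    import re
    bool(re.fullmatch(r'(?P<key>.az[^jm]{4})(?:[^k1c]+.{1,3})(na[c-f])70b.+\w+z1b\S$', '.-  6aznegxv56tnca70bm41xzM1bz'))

False

This matches any character, then the literal 'az', then exactly 4 of any character except [jm] (captured as 'key'); then one or more of any character except [k1c], then 1 to 3 of any character (non-capturing group); then the literal 'na', then a character in [c-f] (captured); then the literal '70b', then one or more of any character; then one or more of a word character, then the literal 'z1b', then a non-whitespace character; then anchored at the end.
`fullmatch` succeeds only if the pattern covers the string from start to end.
Here there's no way to consume every character, so the call returns None, and `bool(None)` is False.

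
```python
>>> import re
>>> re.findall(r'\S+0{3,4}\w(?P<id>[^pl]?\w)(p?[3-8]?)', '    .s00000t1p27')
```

[('1p', '')]

The pattern matches one or more of a non-whitespace character, then 3 to 4 of the literal '0', then a word character; then optionally any character except [pl], then a word character (captured as 'id'); then optionally a literal 'p', then optionally a character in [3-8] (captured).
`findall` packs the 2 group values into a tuple for every match.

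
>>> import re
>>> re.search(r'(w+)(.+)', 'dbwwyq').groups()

('ww', 'yq')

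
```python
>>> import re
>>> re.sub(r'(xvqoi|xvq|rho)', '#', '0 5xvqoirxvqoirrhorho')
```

Alternation isn't longest-match — the leftmost alternative that fits at this position is chosen.
Matches: at [3:8] → 'xvqoi'; at [9:14] → 'xvqoi'; at [15:18] → 'rho'; at [18:21] → 'rho'.
Every occurrence is swapped for '#'.

'0 5#r#r##'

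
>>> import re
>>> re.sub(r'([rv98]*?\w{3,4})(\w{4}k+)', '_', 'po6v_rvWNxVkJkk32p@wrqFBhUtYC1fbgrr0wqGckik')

Pattern: zero or more of one of [rv98] (lazy), then 3 to 4 of a word character (captured); then exactly 4 of a word character, then one or more of the literal 'k' (captured).
Matches: at [3:12] → 'v_rvWNxVk'; at [32:41] → 'grr0wqGck'.
Each match is replaced by '_'.

'po6_Jkk32p@wrqFBhUtYC1fb_ik'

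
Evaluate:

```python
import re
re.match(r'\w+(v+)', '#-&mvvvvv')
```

`re.match` only tries the pattern at the start of the string.
Here the pattern fails at index 0, so the call returns None.

None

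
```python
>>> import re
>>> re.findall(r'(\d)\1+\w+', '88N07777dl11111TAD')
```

`\1` is not a pattern — it's the concrete string captured by group 1, re-applied verbatim.
Matches: at [0:18] match '88N07777dl11111TAD', group 1 = '8'.
With a single group, `findall` returns only what that group captured — 1 item.

['8']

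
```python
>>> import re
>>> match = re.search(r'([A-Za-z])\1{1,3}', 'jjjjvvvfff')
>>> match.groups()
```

The match spans [0:4] → 'jjjj'.
Captured: group 1 = 'j'.

('j',)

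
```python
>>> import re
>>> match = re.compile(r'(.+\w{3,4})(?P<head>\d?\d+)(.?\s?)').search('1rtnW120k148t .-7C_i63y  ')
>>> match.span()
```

The pattern matches one or more of any character, then 3 to 4 of a word character (captured); then optionally a digit, then one or more of a digit (captured as 'head'); then optionally any character, then optionally whitespace (captured).
`re.search` scans for the first position where the pattern succeeds.
The match spans [0:24] → '1rtnW120k148t .-7C_i63y '.
Captured: group 1 = '1rtnW120k148t .-7C_i6', group 2 = '3', group 3 = 'y '.

(0, 24)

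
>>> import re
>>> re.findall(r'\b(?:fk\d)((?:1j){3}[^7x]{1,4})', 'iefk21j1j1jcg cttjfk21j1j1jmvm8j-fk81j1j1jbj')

['1j1j1jbj']

Pattern: a word boundary (`\b`, zero-width); then the literal 'fk', then a digit (non-capturing group); then the literal '1j' repeated 3 times, then 1 to 4 of any character except [7x] (captured).
Scanning left to right: at [33:44] match 'fk81j1j1jbj', group 1 = '1j1j1jbj'.
`findall` collects group 1 from the one match (1 total).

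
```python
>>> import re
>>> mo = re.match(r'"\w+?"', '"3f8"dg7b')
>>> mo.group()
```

'"3f8"'

`re.match` won't scan ahead — the pattern has to work from the very first character.
The match spans [0:5] → '"3f8"'.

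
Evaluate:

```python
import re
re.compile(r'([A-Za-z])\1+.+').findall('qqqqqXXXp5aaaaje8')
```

`\1` is not a pattern — it's the concrete string captured by group 1, re-applied verbatim.
`findall` collects group 1 from the one match (1 total).

['q']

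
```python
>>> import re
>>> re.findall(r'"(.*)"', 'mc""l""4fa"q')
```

['"l""4fa']

Because there's exactly one group, `findall` drops the full match and keeps group 1 from the one hit.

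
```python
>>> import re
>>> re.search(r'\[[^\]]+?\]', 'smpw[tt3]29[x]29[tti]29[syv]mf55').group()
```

'[tt3]'

The match spans [4:9] → '[tt3]'.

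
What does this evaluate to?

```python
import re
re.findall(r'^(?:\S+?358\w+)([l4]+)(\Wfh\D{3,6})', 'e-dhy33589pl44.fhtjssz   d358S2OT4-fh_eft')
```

[('4', '.fhtjssz ')]

The pattern matches anchored at the start of the string; then one or more of a non-whitespace character (lazy), then the literal '358', then one or more of a word character (non-capturing group); then one or more of one of [l4] (captured); then a non-word character, then the literal 'fh', then 3 to 6 of a non-digit (captured).
Walking the string: at [0:23] match 'e-dhy33589pl44.fhtjssz ', groups = ('4', '.fhtjssz ').
With 2 capturing groups, `findall` returns a 2-tuple per match.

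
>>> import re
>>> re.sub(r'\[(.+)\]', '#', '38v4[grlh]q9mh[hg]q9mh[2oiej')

'38v4#q9mh[2oiej'

`sub` substitutes '#' at each match site.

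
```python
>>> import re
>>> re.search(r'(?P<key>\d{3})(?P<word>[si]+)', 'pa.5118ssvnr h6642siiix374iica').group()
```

'118ss'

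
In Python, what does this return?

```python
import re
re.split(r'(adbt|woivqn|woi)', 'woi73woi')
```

The group in the pattern means `split` returns the separators' captures alongside the pieces.

['', 'woi', '73', 'woi', '']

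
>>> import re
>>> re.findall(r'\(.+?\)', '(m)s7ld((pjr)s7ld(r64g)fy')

Because the quantifier is non-greedy, it stops expanding at the earliest point where the rest of the pattern can succeed.
`findall` yields the raw match text (3 of them) because the pattern has no groups.

['(m)', '((pjr)', '(r64g)']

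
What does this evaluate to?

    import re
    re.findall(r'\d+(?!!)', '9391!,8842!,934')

['939', '884', '934']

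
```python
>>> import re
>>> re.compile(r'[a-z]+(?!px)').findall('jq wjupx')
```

['jq', 'wjupx']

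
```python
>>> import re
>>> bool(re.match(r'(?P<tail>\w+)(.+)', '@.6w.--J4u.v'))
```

False

This matches one or more of a word character (captured as 'tail'); then one or more of any character (captured).
`match` is anchored at position 0; if the pattern doesn't fit there, it returns None.
Here the string doesn't start with a match, so the call returns None, and `bool(None)` is False.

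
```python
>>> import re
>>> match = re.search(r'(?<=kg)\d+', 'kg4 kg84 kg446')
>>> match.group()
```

The lookaround is zero-width — it requires the adjacent text to match without consuming it, so the asserted text isn't part of the match.
`search` walks the string left to right and returns the first match it finds.
The match spans [2:3] → '4'.

'4'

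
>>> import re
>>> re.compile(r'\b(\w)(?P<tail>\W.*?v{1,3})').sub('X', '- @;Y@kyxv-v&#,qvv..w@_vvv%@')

Every occurrence is swapped for 'X'.

'- @;X-X..X%@'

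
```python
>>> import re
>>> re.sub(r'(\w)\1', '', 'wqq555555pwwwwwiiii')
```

The backreference `\1` re-matches whatever the first group consumed, character for character.
Matches: at [1:3] → 'qq'; at [3:5] → '55'; at [5:7] → '55'; at [7:9] → '55'; at [10:12] → 'ww'; ….
`sub` substitutes '' at each match site.

'wpw'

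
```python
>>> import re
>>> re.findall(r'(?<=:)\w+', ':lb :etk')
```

The positive lookaround only admits positions where the adjacent text matches; those characters stay outside the span.
Scanning left to right: at [1:3] → 'lb'; at [5:8] → 'etk'.
Since nothing is captured, `findall` lists the 2 matched substrings directly.

['lb', 'etk']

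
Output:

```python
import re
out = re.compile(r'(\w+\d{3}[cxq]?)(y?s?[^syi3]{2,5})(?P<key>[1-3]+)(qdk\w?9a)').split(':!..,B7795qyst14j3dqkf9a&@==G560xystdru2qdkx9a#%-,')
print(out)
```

[':!..,B7795qyst14j3dqkf9a&@==', 'G560x', 'ystdru', '2', 'qdkx9a', '#%-,']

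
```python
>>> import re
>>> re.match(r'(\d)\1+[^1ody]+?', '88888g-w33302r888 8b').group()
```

'88888g'

`re.match` only tries the pattern at the start of the string.
The match spans [0:6] → '88888g'.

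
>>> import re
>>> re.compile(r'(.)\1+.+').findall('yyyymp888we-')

`\1` has to match the exact text group 1 already captured.
`findall` collects group 1 from the one match (1 total).

['y']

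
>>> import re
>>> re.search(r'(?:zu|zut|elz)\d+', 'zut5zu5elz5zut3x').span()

`search` walks the string left to right and returns the first match it finds.
The match spans [0:4] → 'zut5'.

(0, 4)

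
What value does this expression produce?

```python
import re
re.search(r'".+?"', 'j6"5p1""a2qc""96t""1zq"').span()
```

A `+?`/`*?`/`{m,n}?` starts at its minimum and grows only as far as needed for what follows to match.
Unlike `match`, `search` isn't anchored — it looks for the pattern anywhere in the string.
The match spans [2:7] → '"5p1"'.

(2, 7)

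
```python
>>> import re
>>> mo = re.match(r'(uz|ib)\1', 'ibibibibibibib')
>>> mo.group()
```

'ibib'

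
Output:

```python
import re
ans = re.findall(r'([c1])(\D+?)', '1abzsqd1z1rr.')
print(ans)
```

Lazy quantifiers expand one character at a time until the remainder of the pattern can match.
Multiple groups make `findall` return tuples — one 2-tuple for each match.

[('1', 'a'), ('1', 'z'), ('1', 'r')]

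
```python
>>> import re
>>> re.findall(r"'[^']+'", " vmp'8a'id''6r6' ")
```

["'8a'", "'6r6'"]

No capturing groups, so `findall` returns the 2 full match strings.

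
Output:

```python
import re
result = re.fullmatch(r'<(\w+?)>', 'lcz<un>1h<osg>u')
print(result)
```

For `fullmatch`, every character of the input must be accounted for by the pattern.
Here there's no way to consume every character, so the call returns None.

None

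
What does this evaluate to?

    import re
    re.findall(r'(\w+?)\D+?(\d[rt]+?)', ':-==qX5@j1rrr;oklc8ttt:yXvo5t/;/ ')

[('qX5', '1r'), ('r', '8t'), ('t', '5t')]

The pattern matches one or more of a word character (lazy) (captured); then one or more of a non-digit (lazy); then a digit, then one or more of one of [rt] (lazy) (captured).
Matches: at [4:11] match 'qX5@j1r', groups = ('qX5', '1r'); at [11:20] match 'rr;oklc8t', groups = ('r', '8t'); at [20:29] match 'tt:yXvo5t', groups = ('t', '5t').
With 2 capturing groups, `findall` returns a 2-tuple per match.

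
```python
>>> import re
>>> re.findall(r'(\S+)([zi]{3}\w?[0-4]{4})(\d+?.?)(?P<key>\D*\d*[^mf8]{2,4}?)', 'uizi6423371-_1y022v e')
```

[('u', 'izi64233', '71', '-_1y0')]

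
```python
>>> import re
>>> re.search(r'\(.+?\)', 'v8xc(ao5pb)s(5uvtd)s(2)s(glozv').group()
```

'(ao5pb)'

Unlike `match`, `search` isn't anchored — it looks for the pattern anywhere in the string.
The match spans [4:11] → '(ao5pb)'.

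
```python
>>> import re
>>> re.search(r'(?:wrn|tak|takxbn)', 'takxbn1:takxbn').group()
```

`|` is ordered: at each position the engine commits to the first alternative that works.
`re.search` tries every starting position until one works.
The match spans [0:3] → 'tak'.

'tak'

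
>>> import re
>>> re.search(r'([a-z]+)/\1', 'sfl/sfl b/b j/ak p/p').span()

A backreference is literal: `\1` must see the identical characters the first group matched.
The match spans [0:7] → 'sfl/sfl'.

(0, 7)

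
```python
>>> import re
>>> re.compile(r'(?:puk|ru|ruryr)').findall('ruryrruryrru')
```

['ru', 'ru', 'ru']

The regex engine tests alternatives in the order written; an earlier branch that matches wins even if a later one would match more.
No capturing groups, so `findall` returns the 3 full match strings.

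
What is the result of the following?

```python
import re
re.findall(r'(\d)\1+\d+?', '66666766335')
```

['6', '6']

The backreference `\1` re-matches whatever the first group consumed, character for character.
Walking the string: at [0:6] match '666667', group 1 = '6'; at [6:9] match '663', group 1 = '6'.
Because there's exactly one group, `findall` drops the full match and keeps group 1 from each hit.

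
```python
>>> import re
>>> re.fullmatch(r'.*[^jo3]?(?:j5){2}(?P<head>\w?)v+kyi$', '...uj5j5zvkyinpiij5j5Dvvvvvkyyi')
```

For `fullmatch`, every character of the input must be accounted for by the pattern.
Here the pattern can't cover the whole string, so the call returns None.

None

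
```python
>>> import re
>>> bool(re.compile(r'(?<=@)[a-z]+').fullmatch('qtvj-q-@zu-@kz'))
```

False

The positive lookaround only admits positions where the adjacent text matches; those characters stay outside the span.
For `fullmatch`, every character of the input must be accounted for by the pattern.
Here the pattern can't cover the whole string, so the call returns None, and `bool(None)` is False.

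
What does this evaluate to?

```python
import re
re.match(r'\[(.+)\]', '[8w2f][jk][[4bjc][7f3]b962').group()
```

'[8w2f][jk][[4bjc][7f3]'

`re.match` only tries the pattern at the start of the string.
The match spans [0:22] → '[8w2f][jk][[4bjc][7f3]'.
Captured: group 1 = '8w2f][jk][[4bjc][7f3'.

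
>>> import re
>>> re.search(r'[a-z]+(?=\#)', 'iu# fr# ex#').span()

Lookahead/lookbehind check context without consuming it, so the matched span excludes the asserted characters.
The match spans [0:2] → 'iu'.

(0, 2)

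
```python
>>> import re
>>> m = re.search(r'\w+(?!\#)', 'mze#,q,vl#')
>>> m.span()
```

The negative lookaround is zero-width — it rules out positions where the adjacent text would match, without consuming anything.
`re.search` scans for the first position where the pattern succeeds.
The match spans [0:2] → 'mz'.

(0, 2)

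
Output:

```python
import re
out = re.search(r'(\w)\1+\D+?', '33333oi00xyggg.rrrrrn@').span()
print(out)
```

(0, 6)

A backreference is literal: `\1` must see the identical characters the first group matched.
`re.search` scans for the first position where the pattern succeeds.
The match spans [0:6] → '33333o'.
Captured: group 1 = '3'.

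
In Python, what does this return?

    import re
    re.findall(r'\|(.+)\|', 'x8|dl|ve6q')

['dl']

One capturing group, so `findall` returns just the captured substring from the one match — 1 in all.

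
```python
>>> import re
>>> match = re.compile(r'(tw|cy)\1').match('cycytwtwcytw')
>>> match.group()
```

'cycy'

`\1` has to match the exact text group 1 already captured.
With `match`, the pattern is implicitly anchored at the beginning.
The match spans [0:4] → 'cycy'.
Captured: group 1 = 'cy'.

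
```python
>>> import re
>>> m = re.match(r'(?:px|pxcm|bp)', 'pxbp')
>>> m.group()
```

`re.match` won't scan ahead — the pattern has to work from the very first character.
The match spans [0:2] → 'px'.

'px'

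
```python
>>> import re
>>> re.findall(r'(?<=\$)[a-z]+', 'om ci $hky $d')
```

The `(?=…)`/`(?<=…)` assertion just peeks at neighbouring text; it doesn't advance the match position.
Matches: at [7:10] → 'hky'; at [12:13] → 'd'.
Since nothing is captured, `findall` lists the 2 matched substrings directly.

['hky', 'd']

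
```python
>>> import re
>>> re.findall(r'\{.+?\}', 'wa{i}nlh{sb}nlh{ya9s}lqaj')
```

Because the quantifier is non-greedy, it stops expanding at the earliest point where the rest of the pattern can succeed.
No capturing groups, so `findall` returns the 3 full match strings.

['{i}', '{sb}', '{ya9s}']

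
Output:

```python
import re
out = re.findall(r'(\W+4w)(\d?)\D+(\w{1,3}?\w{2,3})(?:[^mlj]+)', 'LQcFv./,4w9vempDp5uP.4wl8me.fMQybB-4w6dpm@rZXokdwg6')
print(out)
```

[('./,4w', '9', '5uP'), ('-4w', '6', 'dwg')]

Pattern: one or more of a non-word character, then the literal '4w' (captured); then optionally a digit (captured); then one or more of a non-digit; then 1 to 3 of a word character (lazy), then 2 to 3 of a word character (captured); then one or more of any character except [mlj] (non-capturing group).
Multiple groups make `findall` return tuples — one 3-tuple for each match.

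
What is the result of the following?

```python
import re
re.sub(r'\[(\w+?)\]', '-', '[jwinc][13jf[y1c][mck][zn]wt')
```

Each match is replaced by '-'.

'-[13jf---wt'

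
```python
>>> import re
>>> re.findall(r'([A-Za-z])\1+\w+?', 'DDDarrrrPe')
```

['D', 'r']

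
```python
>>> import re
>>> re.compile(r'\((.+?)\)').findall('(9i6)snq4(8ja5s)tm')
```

The `?` after the quantifier makes it lazy — it takes as little as possible before letting the rest of the pattern try.
Walking the string: at [0:5] match '(9i6)', group 1 = '9i6'; at [9:16] match '(8ja5s)', group 1 = '8ja5s'.
With a single group, `findall` returns only what that group captured — 2 items.

['9i6', '8ja5s']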